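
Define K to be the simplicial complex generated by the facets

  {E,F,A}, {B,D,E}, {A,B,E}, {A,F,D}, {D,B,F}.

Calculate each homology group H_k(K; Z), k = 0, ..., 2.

K has 5 vertices, 10 edges, 5 triangles.
rank ∂_0 = 0, rank ∂_1 = 4 ⇒ b_0 = 5 − 0 − 4 = 1; all invariant factors of ∂_1 are 1 so no torsion. So H_0 ≅ Z.
rank ∂_1 = 4, rank ∂_2 = 5 ⇒ b_1 = 10 − 4 − 5 = 1; all invariant factors of ∂_2 are 1 so no torsion. So H_1 ≅ Z.
rank ∂_2 = 5, rank ∂_3 = 0 ⇒ b_2 = 5 − 5 − 0 = 0. So H_2 ≅ 0.

H_0 = Z,  H_1 = Z,  H_2 = 0.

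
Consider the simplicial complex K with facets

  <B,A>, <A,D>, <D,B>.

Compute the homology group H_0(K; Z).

K has 3 vertices, 3 edges.
rank ∂_0 = 0, rank ∂_1 = 2 ⇒ b_0 = 3 − 0 − 2 = 1; all invariant factors of ∂_1 are 1 so no torsion. So H_0 = Z.

H_0 = Z.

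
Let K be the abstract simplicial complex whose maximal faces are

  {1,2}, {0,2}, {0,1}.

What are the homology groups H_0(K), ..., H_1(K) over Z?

H_0 = Z,  H_1 = Z.

Take the total order 0 < 1 < 2 on the vertex set. Then K (dimension 1) consists of the simplices:

  0-simplices (3): [0], [1], [2]
  1-simplices (3): [0,1], [0,2], [1,2]

Hence C_0 ≅ Z^3, C_1 ≅ Z^3.

∂_1: C_1 → C_0 maps an edge to its endpoints' difference, ∂[p,q] = q − p.
The resulting 3×3 matrix has rank 2, and its Smith normal form has invariant factors (1,1).

From H_k ≅ ker(∂_k) / im(∂_{k+1}) we obtain:

  H_0: rank C_0 − rank ∂_1 = 3 − 2 = 1, and the invariant factors of ∂_1 are all 1, so H_0 = Z.
  H_1: rank ker ∂_1 − rank ∂_2 = (3 − 2) − 0 = 1, and there is no ∂_2, so H_1 = Z.

As a check, the Euler characteristic is 3 − 3 = 0, which agrees with 1 − 1 = 0.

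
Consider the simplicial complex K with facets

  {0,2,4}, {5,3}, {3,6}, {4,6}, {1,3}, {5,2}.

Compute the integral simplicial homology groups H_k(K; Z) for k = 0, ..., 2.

Fix the vertex order 0 < 1 < 2 < 3 < 4 < 5 < 6 and write every simplex with vertices in increasing order. Then dim K = 2 and the simplices of K are:

  0-simplices (7): [0], [1], [2], [3], [4], [5], [6]
  1-simplices (8): [0,2], [0,4], [1,3], [2,4], [2,5], [3,5], [3,6], [4,6]
  2-simplices (1): [0,2,4]

Hence C_0 ≅ Z^7, C_1 ≅ Z^8, C_2 ≅ Z^1.

∂_1: C_1 → C_0 is given by ∂[p,q] = [q] − [p]. For instance
  ∂[0,4] = [4] − [0].
As a 7×8 matrix over Z this has rank 6, with invariant factors (1,1,1,1,1,1).

The boundary map ∂_2: C_2 → C_1 sends each 2-simplex [p,q,r] to [q,r] − [p,r] + [p,q]. For instance
  ∂[0,2,4] = [2,4] − [0,4] + [0,2].
As a 8×1 matrix over Z this has rank 1, with invariant factors (1).

From H_k ≅ ker(∂_k) / im(∂_{k+1}) we obtain:

  H_0: rank C_0 − rank ∂_1 = 7 − 6 = 1, and the invariant factors of ∂_1 are all 1, so H_0 ≅ Z.
  H_1: rank ker ∂_1 − rank ∂_2 = (8 − 6) − 1 = 1, and the invariant factors of ∂_2 are all 1, so H_1 ≅ Z.
  H_2: rank ker ∂_2 − rank ∂_3 = (1 − 1) − 0 = 0, and there is no ∂_3, so H_2 ≅ 0.

H_0 ≅ Z,  H_1 ≅ Z,  H_2 = 0.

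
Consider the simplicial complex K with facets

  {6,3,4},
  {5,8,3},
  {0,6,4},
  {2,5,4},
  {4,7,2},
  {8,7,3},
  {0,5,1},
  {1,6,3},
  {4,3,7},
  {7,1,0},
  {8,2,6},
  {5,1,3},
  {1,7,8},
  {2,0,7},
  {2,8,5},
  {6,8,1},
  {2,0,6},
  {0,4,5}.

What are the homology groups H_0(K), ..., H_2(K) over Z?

K has 9 vertices, 27 edges, 18 triangles.
rank ∂_0 = 0, rank ∂_1 = 8 ⇒ b_0 = 9 − 0 − 8 = 1; all invariant factors of ∂_1 are 1 so no torsion. So H_0 = Z.
rank ∂_1 = 8, rank ∂_2 = 18 ⇒ b_1 = 27 − 8 − 18 = 1; ∂_2 has invariant factor(s) [2] giving torsion. So H_1 = Z ⊕ Z/2Z.
rank ∂_2 = 18, rank ∂_3 = 0 ⇒ b_2 = 18 − 18 − 0 = 0. So H_2 = 0.

H_0 = Z,  H_1 = Z ⊕ Z/2Z,  H_2 = 0.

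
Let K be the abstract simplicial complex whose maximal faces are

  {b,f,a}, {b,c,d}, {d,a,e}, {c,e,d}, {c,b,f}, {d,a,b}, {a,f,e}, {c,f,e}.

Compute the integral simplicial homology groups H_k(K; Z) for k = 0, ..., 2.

We work with the vertex ordering a < b < c < d < e < f. The simplices of K, each written with vertices in increasing order, are:

  0-simplices (6): a, b, c, d, e, f
  1-simplices (12): ab, ad, ae, af, bc, bd, bf, cd, ce, cf, de, ef
  2-simplices (8): abd, abf, ade, aef, bcd, bcf, cde, cef

Hence C_0 ≅ Z^6, C_1 ≅ Z^12, C_2 ≅ Z^8.

∂_1: C_1 → C_0 is given by ∂[p,q] = [q] − [p].
The resulting 6×12 matrix has rank 5, and its Smith normal form has invariant factors (1,1,1,1,1).

The boundary map ∂_2: C_2 → C_1 acts by ∂[p,q,r] = [q,r] − [p,r] + [p,q]. For instance
  ∂cef = ef − cf + ce,
  ∂bcd = cd − bd + bc.
This gives a 12×8 integer matrix of rank 7; reducing to Smith normal form yields diagonal entries (1,1,1,1,1,1,1).

Reading off H_k = ker ∂_k / im ∂_{k+1}:

  H_0: rank C_0 − rank ∂_1 = 6 − 5 = 1, and the invariant factors of ∂_1 are all 1, so H_0 ≅ Z.
  H_1: rank ker ∂_1 − rank ∂_2 = (12 − 5) − 7 = 0, and the invariant factors of ∂_2 are all 1, so H_1 ≅ 0.
  H_2: rank ker ∂_2 − rank ∂_3 = (8 − 7) − 0 = 1, and there is no ∂_3, so H_2 ≅ Z.

As a check, the Euler characteristic is 6 − 12 + 8 = 2, which agrees with 1 − 0 + 1 = 2.

H_0 ≅ Z,  H_1 = 0,  H_2 ≅ Z.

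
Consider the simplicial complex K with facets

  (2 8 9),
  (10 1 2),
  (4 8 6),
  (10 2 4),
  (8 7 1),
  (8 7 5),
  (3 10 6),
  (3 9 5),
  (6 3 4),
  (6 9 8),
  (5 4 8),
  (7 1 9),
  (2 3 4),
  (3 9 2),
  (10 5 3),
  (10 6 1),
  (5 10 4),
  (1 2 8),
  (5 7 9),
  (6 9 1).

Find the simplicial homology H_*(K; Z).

H_0 ≅ Z,  H_1 ≅ Z ⊕ Z/2Z,  H_2 = 0.

We work with the vertex ordering 1 < 2 < 3 < 4 < 5 < 6 < 7 < 8 < 9 < 10. The simplices of K, each written with vertices in increasing order, are:

  0-simplices (10): [1], [2], [3], [4], [5], [6], [7], [8], [9], [10]
  1-simplices (30): (30 of them)
  2-simplices (20): (20 of them)

Hence C_0 ≅ Z^10, C_1 ≅ Z^30, C_2 ≅ Z^20.

The boundary map ∂_1: C_1 → C_0 maps an edge to its endpoints' difference, ∂[p,q] = q − p. For instance
  ∂[2,8] = [8] − [2].
This gives a 10×30 integer matrix of rank 9; reducing to Smith normal form yields diagonal entries (1,1,1,1,1,1,1,1,1).

The boundary map ∂_2: C_2 → C_1 maps a triangle to the signed sum of its edges. For instance
  ∂[5,7,8] = [7,8] − [5,8] + [5,7],
  ∂[3,5,9] = [5,9] − [3,9] + [3,5].
The resulting 30×20 matrix has rank 20, and its Smith normal form has invariant factors (1,1,1,1,1,1,1,1,1,1,1,1,1,1,1,1,1,1,1,2).

Computing H_k = (kernel of ∂_k) / (image of ∂_{k+1}):

  H_0: rank C_0 − rank ∂_1 = 10 − 9 = 1, and the invariant factors of ∂_1 are all 1, so H_0 ≅ Z.
  H_1: rank ker ∂_1 − rank ∂_2 = (30 − 9) − 20 = 1, and ∂_2 has invariant factor 2 > 1, so H_1 ≅ Z ⊕ Z/2Z.
  H_2: rank ker ∂_2 − rank ∂_3 = (20 − 20) − 0 = 0, and there is no ∂_3, so H_2 ≅ 0.

As a check, the Euler characteristic is 10 − 30 + 20 = 0, which agrees with 1 − 1 + 0 = 0.
(K is a triangulation of the Klein bottle.)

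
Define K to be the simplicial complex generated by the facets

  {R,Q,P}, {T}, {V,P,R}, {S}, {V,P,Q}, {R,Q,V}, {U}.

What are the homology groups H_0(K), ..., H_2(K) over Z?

Fix the vertex order P < Q < R < S < T < U < V and write every simplex with vertices in increasing order. Then dim K = 2 and the simplices of K are:

  0-simplices (7): P, Q, R, S, T, U, V
  1-simplices (6): PQ, PR, PV, QR, QV, RV
  2-simplices (4): PQR, PQV, PRV, QRV

Hence C_0 ≅ Z^7, C_1 ≅ Z^6, C_2 ≅ Z^4.

The boundary map ∂_1: C_1 → C_0 sends each edge [p,q] (with p < q) to q − p. For instance
  ∂QR = R − Q.
The resulting 7×6 matrix has rank 3, and its Smith normal form has invariant factors (1,1,1).

The boundary map ∂_2: C_2 → C_1 acts by ∂[p,q,r] = [q,r] − [p,r] + [p,q]. For instance
  ∂PRV = RV − PV + PR,
  ∂PQV = QV − PV + PQ.
As a 6×4 matrix over Z this has rank 3, with invariant factors (1,1,1).

Computing H_k = (kernel of ∂_k) / (image of ∂_{k+1}):

  H_0: rank C_0 − rank ∂_1 = 7 − 3 = 4, and the invariant factors of ∂_1 are all 1, so H_0 ≅ Z^4.
  H_1: rank ker ∂_1 − rank ∂_2 = (6 − 3) − 3 = 0, and the invariant factors of ∂_2 are all 1, so H_1 ≅ 0.
  H_2: rank ker ∂_2 − rank ∂_3 = (4 − 3) − 0 = 1, and there is no ∂_3, so H_2 ≅ Z.

(K is a triangulation of the disjoint union of a set of 3 points and the 2-sphere S^2.)

H_0 ≅ Z^4,  H_1 = 0,  H_2 ≅ Z.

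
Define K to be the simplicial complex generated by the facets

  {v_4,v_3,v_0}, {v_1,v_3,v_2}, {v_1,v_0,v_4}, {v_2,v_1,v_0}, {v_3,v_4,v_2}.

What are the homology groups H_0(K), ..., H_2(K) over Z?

H_0 ≅ Z,  H_1 ≅ Z,  H_2 = 0.

We work with the vertex ordering v_0 < v_1 < v_2 < v_3 < v_4. The simplices of K, each written with vertices in increasing order, are:

  0-simplices (5): [v_0], [v_1], [v_2], [v_3], [v_4]
  1-simplices (10): [v_0,v_1], [v_0,v_2], [v_0,v_3], [v_0,v_4], [v_1,v_2], [v_1,v_3], [v_1,v_4], [v_2,v_3], [v_2,v_4], [v_3,v_4]
  2-simplices (5): [v_0,v_1,v_2], [v_0,v_1,v_4], [v_0,v_3,v_4], [v_1,v_2,v_3], [v_2,v_3,v_4]

so the chain groups are C_0 ≅ Z^5, C_1 ≅ Z^10, C_2 ≅ Z^5.

∂_1: C_1 → C_0 maps an edge to its endpoints' difference, ∂[p,q] = q − p. For instance
  ∂[v_0,v_1] = [v_1] − [v_0].
This gives a 5×10 integer matrix of rank 4; reducing to Smith normal form yields diagonal entries (1,1,1,1).

∂_2: C_2 → C_1 sends each 2-simplex [p,q,r] to [q,r] − [p,r] + [p,q]. For instance
  ∂[v_0,v_1,v_2] = [v_1,v_2] − [v_0,v_2] + [v_0,v_1],
  ∂[v_0,v_3,v_4] = [v_3,v_4] − [v_0,v_4] + [v_0,v_3].
The resulting 10×5 matrix has rank 5, and its Smith normal form has invariant factors (1,1,1,1,1).

Reading off H_k = ker ∂_k / im ∂_{k+1}:

  H_0: rank C_0 − rank ∂_1 = 5 − 4 = 1, and the invariant factors of ∂_1 are all 1, so H_0 = Z.
  H_1: rank ker ∂_1 − rank ∂_2 = (10 − 4) − 5 = 1, and the invariant factors of ∂_2 are all 1, so H_1 = Z.
  H_2: rank ker ∂_2 − rank ∂_3 = (5 − 5) − 0 = 0, and there is no ∂_3, so H_2 = 0.

As a check, the Euler characteristic is 5 − 10 + 5 = 0, which agrees with 1 − 1 + 0 = 0.
(K is a triangulation of the Möbius band.)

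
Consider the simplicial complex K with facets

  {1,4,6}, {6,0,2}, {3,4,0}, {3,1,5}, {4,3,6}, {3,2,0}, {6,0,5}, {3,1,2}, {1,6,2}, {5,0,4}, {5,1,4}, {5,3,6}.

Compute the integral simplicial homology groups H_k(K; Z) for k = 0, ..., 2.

We work with the vertex ordering 0 < 1 < 2 < 3 < 4 < 5 < 6. The simplices of K, each written with vertices in increasing order, are:

  0-simplices (7): [0], [1], [2], [3], [4], [5], [6]
  1-simplices (18): [0,2], [0,3], [0,4], [0,5], [0,6], [1,2], [1,3], [1,4], [1,5], [1,6], [2,3], [2,6], [3,4], [3,5], [3,6], [4,5], [4,6], [5,6]
  2-simplices (12): [0,2,3], [0,2,6], [0,3,4], [0,4,5], [0,5,6], [1,2,3], [1,2,6], [1,3,5], [1,4,5], [1,4,6], [3,4,6], [3,5,6]

Hence C_0 ≅ Z^7, C_1 ≅ Z^18, C_2 ≅ Z^12.

Boundary ∂_1: C_1 → C_0 is given by ∂[p,q] = [q] − [p]. For instance
  ∂[1,6] = [6] − [1].
The resulting 7×18 matrix has rank 6, and its Smith normal form has invariant factors (1,1,1,1,1,1).

∂_2: C_2 → C_1 sends each 2-simplex [p,q,r] to [q,r] − [p,r] + [p,q]. For instance
  ∂[3,4,6] = [4,6] − [3,6] + [3,4],
  ∂[0,3,4] = [3,4] − [0,4] + [0,3].
The resulting 18×12 matrix has rank 12, and its Smith normal form has invariant factors (1,1,1,1,1,1,1,1,1,1,1,2).

Computing H_k = (kernel of ∂_k) / (image of ∂_{k+1}):

  H_0: rank C_0 − rank ∂_1 = 7 − 6 = 1, and the invariant factors of ∂_1 are all 1, so H_0 ≅ Z.
  H_1: rank ker ∂_1 − rank ∂_2 = (18 − 6) − 12 = 0, and ∂_2 has invariant factor 2 > 1, so H_1 ≅ Z/2Z.
  H_2: rank ker ∂_2 − rank ∂_3 = (12 − 12) − 0 = 0, and there is no ∂_3, so H_2 ≅ 0.

(K is a triangulation of the real projective plane RP^2.)

H_0 = Z,  H_1 = Z/2Z,  H_2 = 0.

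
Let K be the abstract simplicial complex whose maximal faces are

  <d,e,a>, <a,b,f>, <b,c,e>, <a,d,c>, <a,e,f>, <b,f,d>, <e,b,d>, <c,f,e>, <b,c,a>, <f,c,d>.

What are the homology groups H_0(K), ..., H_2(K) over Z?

H_0 = Z,  H_1 = Z/2,  H_2 = 0.

Take the total order a < b < c < d < e < f on the vertex set. Then K (dimension 2) consists of the simplices:

  0-simplices (6): a, b, c, d, e, f
  1-simplices (15): ab, ac, ad, ae, af, bc, bd, be, bf, cd, ce, cf, de, df, ef
  2-simplices (10): abc, abf, acd, ade, aef, bce, bde, bdf, cdf, cef

giving chain groups C_0 ≅ Z^6, C_1 ≅ Z^15, C_2 ≅ Z^10.

∂_1: C_1 → C_0 maps an edge to its endpoints' difference, ∂[p,q] = q − p.
This gives a 6×15 integer matrix of rank 5; reducing to Smith normal form yields diagonal entries (1,1,1,1,1).

Boundary ∂_2: C_2 → C_1 maps a triangle to the signed sum of its edges. For instance
  ∂bdf = df − bf + bd,
  ∂abf = bf − af + ab.
As a 15×10 matrix over Z this has rank 10, with invariant factors (1,1,1,1,1,1,1,1,1,2).

Reading off H_k = ker ∂_k / im ∂_{k+1}:

  H_0: rank C_0 − rank ∂_1 = 6 − 5 = 1, and the invariant factors of ∂_1 are all 1, so H_0 = Z.
  H_1: rank ker ∂_1 − rank ∂_2 = (15 − 5) − 10 = 0, and ∂_2 has invariant factor 2 > 1, so H_1 = Z/2.
  H_2: rank ker ∂_2 − rank ∂_3 = (10 − 10) − 0 = 0, and there is no ∂_3, so H_2 = 0.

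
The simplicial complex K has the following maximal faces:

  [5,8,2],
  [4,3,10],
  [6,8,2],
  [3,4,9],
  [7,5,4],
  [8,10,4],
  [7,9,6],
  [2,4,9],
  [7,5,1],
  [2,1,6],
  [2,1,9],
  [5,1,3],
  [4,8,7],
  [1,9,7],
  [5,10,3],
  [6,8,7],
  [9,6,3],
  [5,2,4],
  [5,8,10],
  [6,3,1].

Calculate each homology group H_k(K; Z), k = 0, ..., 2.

We work with the vertex ordering 1 < 2 < 3 < 4 < 5 < 6 < 7 < 8 < 9 < 10. The simplices of K, each written with vertices in increasing order, are:

  0-simplices (10): [1], [2], [3], [4], [5], [6], [7], [8], [9], [10]
  1-simplices (30): (30 of them)
  2-simplices (20): (20 of them)

so the chain groups are C_0 ≅ Z^10, C_1 ≅ Z^30, C_2 ≅ Z^20.

∂_1: C_1 → C_0 maps an edge to its endpoints' difference, ∂[p,q] = q − p.
The 10×30 boundary matrix has rank 9 and Smith normal form diag(1,1,1,1,1,1,1,1,1).

∂_2: C_2 → C_1 acts by ∂[p,q,r] = [q,r] − [p,r] + [p,q]. For instance
  ∂[2,6,8] = [6,8] − [2,8] + [2,6],
  ∂[1,2,6] = [2,6] − [1,6] + [1,2].
The 30×20 boundary matrix has rank 20 and Smith normal form diag(1,1,1,1,1,1,1,1,1,1,1,1,1,1,1,1,1,1,1,2).

From H_k ≅ ker(∂_k) / im(∂_{k+1}) we obtain:

  H_0: rank C_0 − rank ∂_1 = 10 − 9 = 1, and the invariant factors of ∂_1 are all 1, so H_0 ≅ Z.
  H_1: rank ker ∂_1 − rank ∂_2 = (30 − 9) − 20 = 1, and ∂_2 has invariant factor 2 > 1, so H_1 ≅ Z ⊕ Z/2Z.
  H_2: rank ker ∂_2 − rank ∂_3 = (20 − 20) − 0 = 0, and there is no ∂_3, so H_2 ≅ 0.

As a check, the Euler characteristic is 10 − 30 + 20 = 0, which agrees with 1 − 1 + 0 = 0.
(K is a triangulation of the Klein bottle.)

H_0 ≅ Z,  H_1 ≅ Z ⊕ Z/2Z,  H_2 = 0.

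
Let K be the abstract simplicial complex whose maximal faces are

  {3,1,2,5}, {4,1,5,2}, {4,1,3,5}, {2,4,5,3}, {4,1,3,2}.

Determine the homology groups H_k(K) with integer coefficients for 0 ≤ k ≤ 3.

H_0 ≅ Z,  H_1 = 0,  H_2 = 0,  H_3 ≅ Z.

K has 5 vertices, 10 edges, 10 triangles, 5 3-simplices.
rank ∂_0 = 0, rank ∂_1 = 4 ⇒ b_0 = 5 − 0 − 4 = 1; all invariant factors of ∂_1 are 1 so no torsion. So H_0 = Z.
rank ∂_1 = 4, rank ∂_2 = 6 ⇒ b_1 = 10 − 4 − 6 = 0; all invariant factors of ∂_2 are 1 so no torsion. So H_1 = 0.
rank ∂_2 = 6, rank ∂_3 = 4 ⇒ b_2 = 10 − 6 − 4 = 0; all invariant factors of ∂_3 are 1 so no torsion. So H_2 = 0.
rank ∂_3 = 4, rank ∂_4 = 0 ⇒ b_3 = 5 − 4 − 0 = 1. So H_3 = Z.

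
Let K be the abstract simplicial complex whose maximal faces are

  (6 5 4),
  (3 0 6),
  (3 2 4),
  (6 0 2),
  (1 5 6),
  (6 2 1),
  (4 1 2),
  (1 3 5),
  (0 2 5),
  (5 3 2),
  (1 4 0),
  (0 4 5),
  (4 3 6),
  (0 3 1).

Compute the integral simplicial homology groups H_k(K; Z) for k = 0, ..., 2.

Order the vertices as 0 < 1 < 2 < 3 < 4 < 5 < 6. Listing each simplex with vertices in this order, K has dimension 2 with simplices:

  0-simplices (7): [0], [1], [2], [3], [4], [5], [6]
  1-simplices (21): [0,1], [0,2], [0,3], [0,4], [0,5], [0,6], [1,2], [1,3], [1,4], [1,5], [1,6], [2,3], [2,4], [2,5], [2,6], [3,4], [3,5], [3,6], [4,5], [4,6], [5,6]
  2-simplices (14): [0,1,3], [0,1,4], [0,2,5], [0,2,6], [0,3,6], [0,4,5], [1,2,4], [1,2,6], [1,3,5], [1,5,6], [2,3,4], [2,3,5], [3,4,6], [4,5,6]

so the chain groups are C_0 ≅ Z^7, C_1 ≅ Z^21, C_2 ≅ Z^14.

The boundary map ∂_1: C_1 → C_0 maps an edge to its endpoints' difference, ∂[p,q] = q − p. For instance
  ∂[1,6] = [6] − [1].
The resulting 7×21 matrix has rank 6, and its Smith normal form has invariant factors (1,1,1,1,1,1).

Boundary ∂_2: C_2 → C_1 sends each 2-simplex [p,q,r] to [q,r] − [p,r] + [p,q]. For instance
  ∂[1,2,4] = [2,4] − [1,4] + [1,2],
  ∂[2,3,5] = [3,5] − [2,5] + [2,3].
The 21×14 boundary matrix has rank 13 and Smith normal form diag(1,1,1,1,1,1,1,1,1,1,1,1,1).

Now H_k = ker ∂_k / im ∂_{k+1}, so:

  H_0: rank C_0 − rank ∂_1 = 7 − 6 = 1, and the invariant factors of ∂_1 are all 1, so H_0 = Z.
  H_1: rank ker ∂_1 − rank ∂_2 = (21 − 6) − 13 = 2, and the invariant factors of ∂_2 are all 1, so H_1 = Z^2.
  H_2: rank ker ∂_2 − rank ∂_3 = (14 − 13) − 0 = 1, and there is no ∂_3, so H_2 = Z.

(K is a triangulation of the torus T^2.)

H_0 = Z,  H_1 = Z^2,  H_2 = Z.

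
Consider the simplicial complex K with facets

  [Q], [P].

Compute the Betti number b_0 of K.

b_0 = 2.

Fix the vertex order P < Q and write every simplex with vertices in increasing order. Then dim K = 0 and the simplices of K are:

  0-simplices (2): P, Q

so the chain groups are C_0 ≅ Z^2.

Now H_k = ker ∂_k / im ∂_{k+1}, so:

  H_0: rank C_0 − rank ∂_1 = 2 − 0 = 2, and there is no ∂_1, so H_0 ≅ Z^2.

Hence the Betti numbers are b_0 = 2.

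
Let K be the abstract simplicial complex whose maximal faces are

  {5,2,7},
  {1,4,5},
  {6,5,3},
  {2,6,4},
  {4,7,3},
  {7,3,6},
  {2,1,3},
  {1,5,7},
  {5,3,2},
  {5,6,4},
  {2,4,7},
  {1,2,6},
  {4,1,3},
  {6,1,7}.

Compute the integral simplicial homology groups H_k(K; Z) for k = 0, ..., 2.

H_0 = Z,  H_1 = Z^2,  H_2 = Z.

We work with the vertex ordering 1 < 2 < 3 < 4 < 5 < 6 < 7. The simplices of K, each written with vertices in increasing order, are:

  0-simplices (7): [1], [2], [3], [4], [5], [6], [7]
  1-simplices (21): [1,2], [1,3], [1,4], [1,5], [1,6], [1,7], [2,3], [2,4], [2,5], [2,6], [2,7], [3,4], [3,5], [3,6], [3,7], [4,5], [4,6], [4,7], [5,6], [5,7], [6,7]
  2-simplices (14): [1,2,3], [1,2,6], [1,3,4], [1,4,5], [1,5,7], [1,6,7], [2,3,5], [2,4,6], [2,4,7], [2,5,7], [3,4,7], [3,5,6], [3,6,7], [4,5,6]

Hence C_0 ≅ Z^7, C_1 ≅ Z^21, C_2 ≅ Z^14.

Boundary ∂_1: C_1 → C_0 maps an edge to its endpoints' difference, ∂[p,q] = q − p.
The 7×21 boundary matrix has rank 6 and Smith normal form diag(1,1,1,1,1,1).

The boundary map ∂_2: C_2 → C_1 sends each 2-simplex [p,q,r] to [q,r] − [p,r] + [p,q]. For instance
  ∂[3,6,7] = [6,7] − [3,7] + [3,6],
  ∂[2,5,7] = [5,7] − [2,7] + [2,5].
This gives a 21×14 integer matrix of rank 13; reducing to Smith normal form yields diagonal entries (1,1,1,1,1,1,1,1,1,1,1,1,1).

Now H_k = ker ∂_k / im ∂_{k+1}, so:

  H_0: rank C_0 − rank ∂_1 = 7 − 6 = 1, and the invariant factors of ∂_1 are all 1, so H_0 = Z.
  H_1: rank ker ∂_1 − rank ∂_2 = (21 − 6) − 13 = 2, and the invariant factors of ∂_2 are all 1, so H_1 = Z^2.
  H_2: rank ker ∂_2 − rank ∂_3 = (14 − 13) − 0 = 1, and there is no ∂_3, so H_2 = Z.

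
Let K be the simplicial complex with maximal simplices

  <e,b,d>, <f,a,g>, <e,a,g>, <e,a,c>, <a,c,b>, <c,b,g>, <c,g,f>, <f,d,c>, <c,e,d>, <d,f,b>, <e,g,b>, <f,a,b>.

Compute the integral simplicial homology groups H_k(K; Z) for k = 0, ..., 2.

Fix the vertex order a < b < c < d < e < f < g and write every simplex with vertices in increasing order. Then dim K = 2 and the simplices of K are:

  0-simplices (7): a, b, c, d, e, f, g
  1-simplices (18): ab, ac, ae, af, ag, bc, bd, be, bf, bg, cd, ce, cf, cg, de, df, eg, fg
  2-simplices (12): abc, abf, ace, aeg, afg, bcg, bde, bdf, beg, cde, cdf, cfg

Hence C_0 ≅ Z^7, C_1 ≅ Z^18, C_2 ≅ Z^12.

∂_1: C_1 → C_0 maps an edge to its endpoints' difference, ∂[p,q] = q − p.
This gives a 7×18 integer matrix of rank 6; reducing to Smith normal form yields diagonal entries (1,1,1,1,1,1).

The boundary map ∂_2: C_2 → C_1 acts by ∂[p,q,r] = [q,r] − [p,r] + [p,q]. For instance
  ∂bdf = df − bf + bd,
  ∂afg = fg − ag + af.
The resulting 18×12 matrix has rank 12, and its Smith normal form has invariant factors (1,1,1,1,1,1,1,1,1,1,1,2).

Computing H_k = (kernel of ∂_k) / (image of ∂_{k+1}):

  H_0: rank C_0 − rank ∂_1 = 7 − 6 = 1, and the invariant factors of ∂_1 are all 1, so H_0 = Z.
  H_1: rank ker ∂_1 − rank ∂_2 = (18 − 6) − 12 = 0, and ∂_2 has invariant factor 2 > 1, so H_1 = Z/2Z.
  H_2: rank ker ∂_2 − rank ∂_3 = (12 − 12) − 0 = 0, and there is no ∂_3, so H_2 = 0.

H_0 = Z,  H_1 = Z/2Z,  H_2 = 0.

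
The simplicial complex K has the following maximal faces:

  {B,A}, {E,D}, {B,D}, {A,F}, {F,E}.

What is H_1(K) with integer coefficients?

H_1 ≅ Z.

K has 5 vertices, 5 edges.
rank ∂_1 = 4, rank ∂_2 = 0 ⇒ b_1 = 5 − 4 − 0 = 1. So H_1 ≅ Z.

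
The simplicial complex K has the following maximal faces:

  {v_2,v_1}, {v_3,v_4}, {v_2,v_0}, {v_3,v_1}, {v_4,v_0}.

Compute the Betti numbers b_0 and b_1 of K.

Fix the vertex order v_0 < v_1 < v_2 < v_3 < v_4 and write every simplex with vertices in increasing order. Then dim K = 1 and the simplices of K are:

  0-simplices (5): [v_0], [v_1], [v_2], [v_3], [v_4]
  1-simplices (5): [v_0,v_2], [v_0,v_4], [v_1,v_2], [v_1,v_3], [v_3,v_4]

so the chain groups are C_0 ≅ Z^5, C_1 ≅ Z^5.

Boundary ∂_1: C_1 → C_0 maps an edge to its endpoints' difference, ∂[p,q] = q − p.
As a 5×5 matrix over Z this has rank 4, with invariant factors (1,1,1,1).

Now H_k = ker ∂_k / im ∂_{k+1}, so:

  H_0: rank C_0 − rank ∂_1 = 5 − 4 = 1, and the invariant factors of ∂_1 are all 1, so H_0 = Z.
  H_1: rank ker ∂_1 − rank ∂_2 = (5 − 4) − 0 = 1, and there is no ∂_2, so H_1 = Z.

Hence the Betti numbers are b_0 = 1, b_1 = 1.

b_0 = 1, b_1 = 1.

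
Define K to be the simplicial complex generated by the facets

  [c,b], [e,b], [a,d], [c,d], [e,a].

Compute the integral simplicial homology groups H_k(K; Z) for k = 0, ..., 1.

H_0 ≅ Z,  H_1 ≅ Z.

Order the vertices as a < b < c < d < e. Listing each simplex with vertices in this order, K has dimension 1 with simplices:

  0-simplices (5): a, b, c, d, e
  1-simplices (5): ad, ae, bc, be, cd

Hence C_0 ≅ Z^5, C_1 ≅ Z^5.

∂_1: C_1 → C_0 maps an edge to its endpoints' difference, ∂[p,q] = q − p. For instance
  ∂cd = d − c.
This gives a 5×5 integer matrix of rank 4; reducing to Smith normal form yields diagonal entries (1,1,1,1).

Reading off H_k = ker ∂_k / im ∂_{k+1}:

  H_0: rank C_0 − rank ∂_1 = 5 − 4 = 1, and the invariant factors of ∂_1 are all 1, so H_0 ≅ Z.
  H_1: rank ker ∂_1 − rank ∂_2 = (5 − 4) − 0 = 1, and there is no ∂_2, so H_1 ≅ Z.

(K is a triangulation of the circle S^1.)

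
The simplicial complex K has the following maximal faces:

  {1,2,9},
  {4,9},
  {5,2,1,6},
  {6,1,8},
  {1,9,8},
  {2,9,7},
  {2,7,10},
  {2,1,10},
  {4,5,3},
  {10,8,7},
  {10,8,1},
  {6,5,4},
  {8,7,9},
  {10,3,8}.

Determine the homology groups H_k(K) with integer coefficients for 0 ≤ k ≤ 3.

H_0 = Z,  H_1 = Z^2,  H_2 = Z,  H_3 = 0.

Take the total order 1 < 2 < 3 < 4 < 5 < 6 < 7 < 8 < 9 < 10 on the vertex set. Then K (dimension 3) consists of the simplices:

  0-simplices (10): [1], [2], [3], [4], [5], [6], [7], [8], [9], [10]
  1-simplices (25): (25 of them)
  2-simplices (16): [1,2,5], [1,2,6], [1,2,9], [1,2,10], [1,5,6], [1,6,8], [1,8,9], [1,8,10], [2,5,6], [2,7,9], [2,7,10], [3,4,5], [3,8,10], [4,5,6], [7,8,9], [7,8,10]
  3-simplices (1): [1,2,5,6]

Hence C_0 ≅ Z^10, C_1 ≅ Z^25, C_2 ≅ Z^16, C_3 ≅ Z^1.

∂_1: C_1 → C_0 maps an edge to its endpoints' difference, ∂[p,q] = q − p.
The resulting 10×25 matrix has rank 9, and its Smith normal form has invariant factors (1,1,1,1,1,1,1,1,1).

The boundary map ∂_2: C_2 → C_1 acts by ∂[p,q,r] = [q,r] − [p,r] + [p,q]. For instance
  ∂[1,2,9] = [2,9] − [1,9] + [1,2],
  ∂[7,8,10] = [8,10] − [7,10] + [7,8].
This gives a 25×16 integer matrix of rank 14; reducing to Smith normal form yields diagonal entries (1,1,1,1,1,1,1,1,1,1,1,1,1,1).

Boundary ∂_3: C_3 → C_2 sends each 3-simplex σ to the alternating sum Σ_i (−1)^i (σ with its i-th vertex removed). For instance
  ∂[1,2,5,6] = [2,5,6] − [1,5,6] + [1,2,6] − [1,2,5].
The 16×1 boundary matrix has rank 1 and Smith normal form diag(1).

Now H_k = ker ∂_k / im ∂_{k+1}, so:

  H_0: rank C_0 − rank ∂_1 = 10 − 9 = 1, and the invariant factors of ∂_1 are all 1, so H_0 ≅ Z.
  H_1: rank ker ∂_1 − rank ∂_2 = (25 − 9) − 14 = 2, and the invariant factors of ∂_2 are all 1, so H_1 ≅ Z^2.
  H_2: rank ker ∂_2 − rank ∂_3 = (16 − 14) − 1 = 1, and the invariant factors of ∂_3 are all 1, so H_2 ≅ Z.
  H_3: rank ker ∂_3 − rank ∂_4 = (1 − 1) − 0 = 0, and there is no ∂_4, so H_3 ≅ 0.

As a check, the Euler characteristic is 10 − 25 + 16 − 1 = 0, which agrees with 1 − 2 + 1 − 0 = 0.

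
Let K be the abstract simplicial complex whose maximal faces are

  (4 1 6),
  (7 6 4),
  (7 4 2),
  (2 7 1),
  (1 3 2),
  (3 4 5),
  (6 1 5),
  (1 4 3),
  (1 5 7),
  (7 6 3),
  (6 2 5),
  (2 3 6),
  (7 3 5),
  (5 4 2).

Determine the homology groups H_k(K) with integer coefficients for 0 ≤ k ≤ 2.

Order the vertices as 1 < 2 < 3 < 4 < 5 < 6 < 7. Listing each simplex with vertices in this order, K has dimension 2 with simplices:

  0-simplices (7): [1], [2], [3], [4], [5], [6], [7]
  1-simplices (21): [1,2], [1,3], [1,4], [1,5], [1,6], [1,7], [2,3], [2,4], [2,5], [2,6], [2,7], [3,4], [3,5], [3,6], [3,7], [4,5], [4,6], [4,7], [5,6], [5,7], [6,7]
  2-simplices (14): [1,2,3], [1,2,7], [1,3,4], [1,4,6], [1,5,6], [1,5,7], [2,3,6], [2,4,5], [2,4,7], [2,5,6], [3,4,5], [3,5,7], [3,6,7], [4,6,7]

Hence C_0 ≅ Z^7, C_1 ≅ Z^21, C_2 ≅ Z^14.

Boundary ∂_1: C_1 → C_0 sends each edge [p,q] (with p < q) to q − p.
The resulting 7×21 matrix has rank 6, and its Smith normal form has invariant factors (1,1,1,1,1,1).

The boundary map ∂_2: C_2 → C_1 maps a triangle to the signed sum of its edges. For instance
  ∂[1,4,6] = [4,6] − [1,6] + [1,4],
  ∂[4,6,7] = [6,7] − [4,7] + [4,6].
As a 21×14 matrix over Z this has rank 13, with invariant factors (1,1,1,1,1,1,1,1,1,1,1,1,1).

Now H_k = ker ∂_k / im ∂_{k+1}, so:

  H_0: rank C_0 − rank ∂_1 = 7 − 6 = 1, and the invariant factors of ∂_1 are all 1, so H_0 ≅ Z.
  H_1: rank ker ∂_1 − rank ∂_2 = (21 − 6) − 13 = 2, and the invariant factors of ∂_2 are all 1, so H_1 ≅ Z^2.
  H_2: rank ker ∂_2 − rank ∂_3 = (14 − 13) − 0 = 1, and there is no ∂_3, so H_2 ≅ Z.

(K is a triangulation of the torus T^2.)

H_0 = Z,  H_1 = Z^2,  H_2 = Z.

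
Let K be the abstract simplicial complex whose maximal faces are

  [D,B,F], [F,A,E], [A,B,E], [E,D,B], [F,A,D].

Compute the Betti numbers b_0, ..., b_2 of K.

b_0 = 1, b_1 = 1, b_2 = 0.

We work with the vertex ordering A < B < D < E < F. The simplices of K, each written with vertices in increasing order, are:

  0-simplices (5): A, B, D, E, F
  1-simplices (10): AB, AD, AE, AF, BD, BE, BF, DE, DF, EF
  2-simplices (5): ABE, ADF, AEF, BDE, BDF

Hence C_0 ≅ Z^5, C_1 ≅ Z^10, C_2 ≅ Z^5.

The boundary map ∂_1: C_1 → C_0 is given by ∂[p,q] = [q] − [p]. For instance
  ∂BE = E − B.
The resulting 5×10 matrix has rank 4, and its Smith normal form has invariant factors (1,1,1,1).

The boundary map ∂_2: C_2 → C_1 acts by ∂[p,q,r] = [q,r] − [p,r] + [p,q]. For instance
  ∂BDF = DF − BF + BD,
  ∂BDE = DE − BE + BD.
The resulting 10×5 matrix has rank 5, and its Smith normal form has invariant factors (1,1,1,1,1).

Computing H_k = (kernel of ∂_k) / (image of ∂_{k+1}):

  H_0: rank C_0 − rank ∂_1 = 5 − 4 = 1, and the invariant factors of ∂_1 are all 1, so H_0 = Z.
  H_1: rank ker ∂_1 − rank ∂_2 = (10 − 4) − 5 = 1, and the invariant factors of ∂_2 are all 1, so H_1 = Z.
  H_2: rank ker ∂_2 − rank ∂_3 = (5 − 5) − 0 = 0, and there is no ∂_3, so H_2 = 0.

As a check, the Euler characteristic is 5 − 10 + 5 = 0, which agrees with 1 − 1 + 0 = 0.

Hence the Betti numbers are b_0 = 1, b_1 = 1, b_2 = 0.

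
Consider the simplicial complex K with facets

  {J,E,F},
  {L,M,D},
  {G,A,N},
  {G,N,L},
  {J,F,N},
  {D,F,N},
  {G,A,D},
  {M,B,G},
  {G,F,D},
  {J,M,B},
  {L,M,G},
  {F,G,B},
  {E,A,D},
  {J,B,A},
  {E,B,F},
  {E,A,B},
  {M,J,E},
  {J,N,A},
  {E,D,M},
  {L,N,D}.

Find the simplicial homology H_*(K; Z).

H_0 ≅ Z,  H_1 ≅ Z ⊕ Z_2,  H_2 = 0.

Order the vertices as A < B < D < E < F < G < J < L < M < N. Listing each simplex with vertices in this order, K has dimension 2 with simplices:

  0-simplices (10): A, B, D, E, F, G, J, L, M, N
  1-simplices (30): AB, AD, AE, AG, AJ, AN, BE, BF, BG, BJ, BM, DE, DF, DG, DL, DM, DN, EF, EJ, EM, FG, FJ, FN, GL, GM, GN, JM, JN, LM, LN
  2-simplices (20): ABE, ABJ, ADE, ADG, AGN, AJN, BEF, BFG, BGM, BJM, DEM, DFG, DFN, DLM, DLN, EFJ, EJM, FJN, GLM, GLN

Hence C_0 ≅ Z^10, C_1 ≅ Z^30, C_2 ≅ Z^20.

The boundary map ∂_1: C_1 → C_0 sends each edge [p,q] (with p < q) to q − p. For instance
  ∂DG = G − D.
As a 10×30 matrix over Z this has rank 9, with invariant factors (1,1,1,1,1,1,1,1,1).

The boundary map ∂_2: C_2 → C_1 acts by ∂[p,q,r] = [q,r] − [p,r] + [p,q]. For instance
  ∂DFN = FN − DN + DF,
  ∂DLM = LM − DM + DL.
The resulting 30×20 matrix has rank 20, and its Smith normal form has invariant factors (1,1,1,1,1,1,1,1,1,1,1,1,1,1,1,1,1,1,1,2).

Now H_k = ker ∂_k / im ∂_{k+1}, so:

  H_0: rank C_0 − rank ∂_1 = 10 − 9 = 1, and the invariant factors of ∂_1 are all 1, so H_0 = Z.
  H_1: rank ker ∂_1 − rank ∂_2 = (30 − 9) − 20 = 1, and ∂_2 has invariant factor 2 > 1, so H_1 = Z ⊕ Z_2.
  H_2: rank ker ∂_2 − rank ∂_3 = (20 − 20) − 0 = 0, and there is no ∂_3, so H_2 = 0.

(K is a triangulation of the Klein bottle.)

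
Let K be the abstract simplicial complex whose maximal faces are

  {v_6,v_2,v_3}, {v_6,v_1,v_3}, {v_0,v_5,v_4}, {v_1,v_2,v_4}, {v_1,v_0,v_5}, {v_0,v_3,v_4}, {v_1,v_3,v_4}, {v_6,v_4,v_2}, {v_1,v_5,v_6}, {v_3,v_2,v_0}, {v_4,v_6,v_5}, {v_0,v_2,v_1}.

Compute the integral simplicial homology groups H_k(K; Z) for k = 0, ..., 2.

Fix the vertex order v_0 < v_1 < v_2 < v_3 < v_4 < v_5 < v_6 and write every simplex with vertices in increasing order. Then dim K = 2 and the simplices of K are:

  0-simplices (7): [v_0], [v_1], [v_2], [v_3], [v_4], [v_5], [v_6]
  1-simplices (18): (18 of them)
  2-simplices (12): (12 of them)

so the chain groups are C_0 ≅ Z^7, C_1 ≅ Z^18, C_2 ≅ Z^12.

The boundary map ∂_1: C_1 → C_0 sends each edge [p,q] (with p < q) to q − p. For instance
  ∂[v_1,v_3] = [v_3] − [v_1].
The 7×18 boundary matrix has rank 6 and Smith normal form diag(1,1,1,1,1,1).

∂_2: C_2 → C_1 maps a triangle to the signed sum of its edges. For instance
  ∂[v_2,v_4,v_6] = [v_4,v_6] − [v_2,v_6] + [v_2,v_4],
  ∂[v_1,v_5,v_6] = [v_5,v_6] − [v_1,v_6] + [v_1,v_5].
This gives a 18×12 integer matrix of rank 12; reducing to Smith normal form yields diagonal entries (1,1,1,1,1,1,1,1,1,1,1,2).

Reading off H_k = ker ∂_k / im ∂_{k+1}:

  H_0: rank C_0 − rank ∂_1 = 7 − 6 = 1, and the invariant factors of ∂_1 are all 1, so H_0 ≅ Z.
  H_1: rank ker ∂_1 − rank ∂_2 = (18 − 6) − 12 = 0, and ∂_2 has invariant factor 2 > 1, so H_1 ≅ Z/2.
  H_2: rank ker ∂_2 − rank ∂_3 = (12 − 12) − 0 = 0, and there is no ∂_3, so H_2 ≅ 0.

H_0 ≅ Z,  H_1 ≅ Z/2,  H_2 = 0.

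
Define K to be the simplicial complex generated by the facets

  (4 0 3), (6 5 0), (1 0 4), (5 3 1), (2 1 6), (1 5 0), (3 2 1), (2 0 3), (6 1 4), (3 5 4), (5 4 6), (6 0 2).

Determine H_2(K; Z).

We work with the vertex ordering 0 < 1 < 2 < 3 < 4 < 5 < 6. The simplices of K, each written with vertices in increasing order, are:

  0-simplices (7): [0], [1], [2], [3], [4], [5], [6]
  1-simplices (18): [0,1], [0,2], [0,3], [0,4], [0,5], [0,6], [1,2], [1,3], [1,4], [1,5], [1,6], [2,3], [2,6], [3,4], [3,5], [4,5], [4,6], [5,6]
  2-simplices (12): [0,1,4], [0,1,5], [0,2,3], [0,2,6], [0,3,4], [0,5,6], [1,2,3], [1,2,6], [1,3,5], [1,4,6], [3,4,5], [4,5,6]

Hence C_0 ≅ Z^7, C_1 ≅ Z^18, C_2 ≅ Z^12.

∂_1: C_1 → C_0 is given by ∂[p,q] = [q] − [p]. For instance
  ∂[1,5] = [5] − [1].
As a 7×18 matrix over Z this has rank 6, with invariant factors (1,1,1,1,1,1).

∂_2: C_2 → C_1 acts by ∂[p,q,r] = [q,r] − [p,r] + [p,q]. For instance
  ∂[0,2,6] = [2,6] − [0,6] + [0,2],
  ∂[3,4,5] = [4,5] − [3,5] + [3,4].
The 18×12 boundary matrix has rank 12 and Smith normal form diag(1,1,1,1,1,1,1,1,1,1,1,2).

From H_k ≅ ker(∂_k) / im(∂_{k+1}) we obtain:

  H_2: rank ker ∂_2 − rank ∂_3 = (12 − 12) − 0 = 0, and there is no ∂_3, so H_2 ≅ 0.

H_2 = 0.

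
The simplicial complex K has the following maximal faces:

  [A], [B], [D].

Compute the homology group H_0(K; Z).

H_0 = Z^3.

Fix the vertex order A < B < D and write every simplex with vertices in increasing order. Then dim K = 0 and the simplices of K are:

  0-simplices (3): A, B, D

giving chain groups C_0 ≅ Z^3.

Computing H_k = (kernel of ∂_k) / (image of ∂_{k+1}):

  H_0: rank C_0 − rank ∂_1 = 3 − 0 = 3, and there is no ∂_1, so H_0 ≅ Z^3.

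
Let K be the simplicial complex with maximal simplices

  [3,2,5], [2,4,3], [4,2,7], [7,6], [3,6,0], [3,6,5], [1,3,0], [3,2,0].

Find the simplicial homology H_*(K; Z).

Take the total order 0 < 1 < 2 < 3 < 4 < 5 < 6 < 7 on the vertex set. Then K (dimension 2) consists of the simplices:

  0-simplices (8): [0], [1], [2], [3], [4], [5], [6], [7]
  1-simplices (15): [0,1], [0,2], [0,3], [0,6], [1,3], [2,3], [2,4], [2,5], [2,7], [3,4], [3,5], [3,6], [4,7], [5,6], [6,7]
  2-simplices (7): [0,1,3], [0,2,3], [0,3,6], [2,3,4], [2,3,5], [2,4,7], [3,5,6]

Hence C_0 ≅ Z^8, C_1 ≅ Z^15, C_2 ≅ Z^7.

The boundary map ∂_1: C_1 → C_0 is given by ∂[p,q] = [q] − [p]. For instance
  ∂[6,7] = [7] − [6].
The resulting 8×15 matrix has rank 7, and its Smith normal form has invariant factors (1,1,1,1,1,1,1).

∂_2: C_2 → C_1 acts by ∂[p,q,r] = [q,r] − [p,r] + [p,q]. For instance
  ∂[0,3,6] = [3,6] − [0,6] + [0,3],
  ∂[0,1,3] = [1,3] − [0,3] + [0,1].
This gives a 15×7 integer matrix of rank 7; reducing to Smith normal form yields diagonal entries (1,1,1,1,1,1,1).

Reading off H_k = ker ∂_k / im ∂_{k+1}:

  H_0: rank C_0 − rank ∂_1 = 8 − 7 = 1, and the invariant factors of ∂_1 are all 1, so H_0 ≅ Z.
  H_1: rank ker ∂_1 − rank ∂_2 = (15 − 7) − 7 = 1, and the invariant factors of ∂_2 are all 1, so H_1 ≅ Z.
  H_2: rank ker ∂_2 − rank ∂_3 = (7 − 7) − 0 = 0, and there is no ∂_3, so H_2 ≅ 0.

H_0 ≅ Z,  H_1 ≅ Z,  H_2 = 0.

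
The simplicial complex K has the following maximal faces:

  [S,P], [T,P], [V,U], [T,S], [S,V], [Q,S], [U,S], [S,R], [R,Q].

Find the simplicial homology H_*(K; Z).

K has 7 vertices, 9 edges.
rank ∂_0 = 0, rank ∂_1 = 6 ⇒ b_0 = 7 − 0 − 6 = 1; all invariant factors of ∂_1 are 1 so no torsion. So H_0 = Z.
rank ∂_1 = 6, rank ∂_2 = 0 ⇒ b_1 = 9 − 6 − 0 = 3. So H_1 = Z^3.

H_0 = Z,  H_1 = Z^3.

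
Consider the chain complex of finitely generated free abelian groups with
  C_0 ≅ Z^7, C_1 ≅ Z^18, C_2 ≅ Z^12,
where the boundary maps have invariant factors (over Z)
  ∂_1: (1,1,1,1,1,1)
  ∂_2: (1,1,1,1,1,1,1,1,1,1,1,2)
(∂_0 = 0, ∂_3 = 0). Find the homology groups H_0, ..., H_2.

H_0: b_0 = 7 − 0 − 6 = 1; torsion from ∂_1 factors > 1: none. So H_0 ≅ Z.
H_1: b_1 = 18 − 6 − 12 = 0; torsion from ∂_2 factors > 1: [2]. So H_1 ≅ Z/2Z.
H_2: b_2 = 12 − 12 − 0 = 0; torsion from ∂_3 factors > 1: none. So H_2 ≅ 0.

H_0 ≅ Z,  H_1 ≅ Z/2Z,  H_2 = 0.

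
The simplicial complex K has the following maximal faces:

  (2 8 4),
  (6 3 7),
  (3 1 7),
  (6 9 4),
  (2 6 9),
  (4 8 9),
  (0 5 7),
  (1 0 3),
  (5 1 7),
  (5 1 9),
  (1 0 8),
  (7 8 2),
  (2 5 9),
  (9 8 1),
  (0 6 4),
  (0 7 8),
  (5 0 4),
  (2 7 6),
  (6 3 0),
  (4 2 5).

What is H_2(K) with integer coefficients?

We work with the vertex ordering 0 < 1 < 2 < 3 < 4 < 5 < 6 < 7 < 8 < 9. The simplices of K, each written with vertices in increasing order, are:

  0-simplices (10): [0], [1], [2], [3], [4], [5], [6], [7], [8], [9]
  1-simplices (30): (30 of them)
  2-simplices (20): (20 of them)

so the chain groups are C_0 ≅ Z^10, C_1 ≅ Z^30, C_2 ≅ Z^20.

∂_1: C_1 → C_0 sends each edge [p,q] (with p < q) to q − p.
The 10×30 boundary matrix has rank 9 and Smith normal form diag(1,1,1,1,1,1,1,1,1).

The boundary map ∂_2: C_2 → C_1 acts by ∂[p,q,r] = [q,r] − [p,r] + [p,q]. For instance
  ∂[3,6,7] = [6,7] − [3,7] + [3,6],
  ∂[1,5,9] = [5,9] − [1,9] + [1,5].
As a 30×20 matrix over Z this has rank 20, with invariant factors (1,1,1,1,1,1,1,1,1,1,1,1,1,1,1,1,1,1,1,2).

Now H_k = ker ∂_k / im ∂_{k+1}, so:

  H_2: rank ker ∂_2 − rank ∂_3 = (20 − 20) − 0 = 0, and there is no ∂_3, so H_2 = 0.

(K is a triangulation of the Klein bottle.)

H_2 ≅ 0.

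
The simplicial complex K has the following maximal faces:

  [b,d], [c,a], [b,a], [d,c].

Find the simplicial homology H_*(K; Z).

Take the total order a < b < c < d on the vertex set. Then K (dimension 1) consists of the simplices:

  0-simplices (4): a, b, c, d
  1-simplices (4): ab, ac, bd, cd

giving chain groups C_0 ≅ Z^4, C_1 ≅ Z^4.

The boundary map ∂_1: C_1 → C_0 sends each edge [p,q] (with p < q) to q − p.
This gives a 4×4 integer matrix of rank 3; reducing to Smith normal form yields diagonal entries (1,1,1).

Now H_k = ker ∂_k / im ∂_{k+1}, so:

  H_0: rank C_0 − rank ∂_1 = 4 − 3 = 1, and the invariant factors of ∂_1 are all 1, so H_0 ≅ Z.
  H_1: rank ker ∂_1 − rank ∂_2 = (4 − 3) − 0 = 1, and there is no ∂_2, so H_1 ≅ Z.

As a check, the Euler characteristic is 4 − 4 = 0, which agrees with 1 − 1 = 0.

H_0 = Z,  H_1 = Z.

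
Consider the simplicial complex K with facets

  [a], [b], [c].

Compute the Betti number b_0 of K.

Order the vertices as a < b < c. Listing each simplex with vertices in this order, K has dimension 0 with simplices:

  0-simplices (3): a, b, c

giving chain groups C_0 ≅ Z^3.

Computing H_k = (kernel of ∂_k) / (image of ∂_{k+1}):

  H_0: rank C_0 − rank ∂_1 = 3 − 0 = 3, and there is no ∂_1, so H_0 = Z^3.

Hence the Betti numbers are b_0 = 3.

b_0 = 3.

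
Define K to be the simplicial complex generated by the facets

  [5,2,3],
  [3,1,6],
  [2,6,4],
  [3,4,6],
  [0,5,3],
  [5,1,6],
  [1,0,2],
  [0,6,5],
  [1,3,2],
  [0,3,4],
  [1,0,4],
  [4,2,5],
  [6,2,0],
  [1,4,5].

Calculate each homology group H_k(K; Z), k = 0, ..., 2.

H_0 ≅ Z,  H_1 ≅ Z^2,  H_2 ≅ Z.

Take the total order 0 < 1 < 2 < 3 < 4 < 5 < 6 on the vertex set. Then K (dimension 2) consists of the simplices:

  0-simplices (7): [0], [1], [2], [3], [4], [5], [6]
  1-simplices (21): [0,1], [0,2], [0,3], [0,4], [0,5], [0,6], [1,2], [1,3], [1,4], [1,5], [1,6], [2,3], [2,4], [2,5], [2,6], [3,4], [3,5], [3,6], [4,5], [4,6], [5,6]
  2-simplices (14): [0,1,2], [0,1,4], [0,2,6], [0,3,4], [0,3,5], [0,5,6], [1,2,3], [1,3,6], [1,4,5], [1,5,6], [2,3,5], [2,4,5], [2,4,6], [3,4,6]

Hence C_0 ≅ Z^7, C_1 ≅ Z^21, C_2 ≅ Z^14.

Boundary ∂_1: C_1 → C_0 sends each edge [p,q] (with p < q) to q − p. For instance
  ∂[1,4] = [4] − [1].
The 7×21 boundary matrix has rank 6 and Smith normal form diag(1,1,1,1,1,1).

∂_2: C_2 → C_1 acts by ∂[p,q,r] = [q,r] − [p,r] + [p,q]. For instance
  ∂[1,4,5] = [4,5] − [1,5] + [1,4],
  ∂[1,3,6] = [3,6] − [1,6] + [1,3].
As a 21×14 matrix over Z this has rank 13, with invariant factors (1,1,1,1,1,1,1,1,1,1,1,1,1).

Computing H_k = (kernel of ∂_k) / (image of ∂_{k+1}):

  H_0: rank C_0 − rank ∂_1 = 7 − 6 = 1, and the invariant factors of ∂_1 are all 1, so H_0 = Z.
  H_1: rank ker ∂_1 − rank ∂_2 = (21 − 6) − 13 = 2, and the invariant factors of ∂_2 are all 1, so H_1 = Z^2.
  H_2: rank ker ∂_2 − rank ∂_3 = (14 − 13) − 0 = 1, and there is no ∂_3, so H_2 = Z.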